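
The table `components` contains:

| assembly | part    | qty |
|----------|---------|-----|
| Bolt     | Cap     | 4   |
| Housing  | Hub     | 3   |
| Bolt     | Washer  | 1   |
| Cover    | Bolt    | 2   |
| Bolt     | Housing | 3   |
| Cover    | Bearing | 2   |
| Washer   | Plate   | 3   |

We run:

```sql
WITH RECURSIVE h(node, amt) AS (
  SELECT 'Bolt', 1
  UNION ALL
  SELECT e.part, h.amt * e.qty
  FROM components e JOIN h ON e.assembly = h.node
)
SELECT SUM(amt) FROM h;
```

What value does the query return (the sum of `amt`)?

21

Base: (Bolt, amt=1).
Iteration 1: components of {Bolt} -> Cap = 1*4 = 4, Housing = 1*3 = 3, Washer = 1*1 = 1.
Iteration 2: components of {Cap,Housing,Washer} -> Hub = 3*3 = 9, Plate = 1*3 = 3.
Iteration 3: no further components; recursion stops.
SUM(amt) = 1 + 4 + 1 + 3 + 3 + 9 = 21.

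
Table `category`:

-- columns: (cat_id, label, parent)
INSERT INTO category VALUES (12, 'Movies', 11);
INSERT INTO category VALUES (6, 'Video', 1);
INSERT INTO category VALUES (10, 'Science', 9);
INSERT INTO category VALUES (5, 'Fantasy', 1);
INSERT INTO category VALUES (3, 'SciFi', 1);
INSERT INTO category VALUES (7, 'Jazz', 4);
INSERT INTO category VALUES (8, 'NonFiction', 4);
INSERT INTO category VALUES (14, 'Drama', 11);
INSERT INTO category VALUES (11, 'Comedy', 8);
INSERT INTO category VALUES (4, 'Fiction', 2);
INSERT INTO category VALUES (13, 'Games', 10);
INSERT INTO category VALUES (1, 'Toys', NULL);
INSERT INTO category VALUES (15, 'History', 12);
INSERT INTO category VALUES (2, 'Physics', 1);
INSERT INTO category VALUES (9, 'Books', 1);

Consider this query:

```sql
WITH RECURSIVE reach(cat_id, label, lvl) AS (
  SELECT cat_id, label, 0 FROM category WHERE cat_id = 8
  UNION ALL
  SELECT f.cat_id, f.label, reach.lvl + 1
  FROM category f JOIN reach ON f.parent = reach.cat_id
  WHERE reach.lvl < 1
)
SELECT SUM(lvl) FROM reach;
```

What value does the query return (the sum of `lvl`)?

1

Base: cat_id=8 (NonFiction) at lvl 0.
Iteration 1: rows with parent in {8} -> Comedy (id 11, lvl 1).
Iteration 2: lvl < 1 fails for all current rows; recursion stops.
SUM(lvl) = 0 + 1 = 1.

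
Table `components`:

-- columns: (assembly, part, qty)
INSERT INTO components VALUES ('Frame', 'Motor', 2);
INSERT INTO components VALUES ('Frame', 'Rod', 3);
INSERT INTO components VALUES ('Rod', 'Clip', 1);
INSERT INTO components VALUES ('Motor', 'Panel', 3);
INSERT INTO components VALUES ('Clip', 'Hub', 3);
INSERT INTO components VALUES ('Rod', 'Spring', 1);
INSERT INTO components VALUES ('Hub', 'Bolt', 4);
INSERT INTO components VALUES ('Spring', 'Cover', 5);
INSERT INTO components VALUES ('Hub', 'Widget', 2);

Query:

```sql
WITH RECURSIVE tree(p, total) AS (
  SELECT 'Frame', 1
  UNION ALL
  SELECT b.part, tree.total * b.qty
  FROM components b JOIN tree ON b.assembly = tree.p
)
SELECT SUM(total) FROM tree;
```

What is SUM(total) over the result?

96

Base: (Frame, total=1).
Iteration 1: components of {Frame} -> Motor = 1*2 = 2, Rod = 1*3 = 3.
Iteration 2: components of {Motor,Rod} -> Clip = 3*1 = 3, Panel = 2*3 = 6, Spring = 3*1 = 3.
Iteration 3: components of {Clip,Panel,Spring} -> Cover = 3*5 = 15, Hub = 3*3 = 9.
Iteration 4: components of {Cover,Hub} -> Bolt = 9*4 = 36, Widget = 9*2 = 18.
Iteration 5: no further components; recursion stops.
SUM(total) = 1 + 2 + 3 + 6 + 3 + 3 + 9 + 15 + 36 + 18 = 96.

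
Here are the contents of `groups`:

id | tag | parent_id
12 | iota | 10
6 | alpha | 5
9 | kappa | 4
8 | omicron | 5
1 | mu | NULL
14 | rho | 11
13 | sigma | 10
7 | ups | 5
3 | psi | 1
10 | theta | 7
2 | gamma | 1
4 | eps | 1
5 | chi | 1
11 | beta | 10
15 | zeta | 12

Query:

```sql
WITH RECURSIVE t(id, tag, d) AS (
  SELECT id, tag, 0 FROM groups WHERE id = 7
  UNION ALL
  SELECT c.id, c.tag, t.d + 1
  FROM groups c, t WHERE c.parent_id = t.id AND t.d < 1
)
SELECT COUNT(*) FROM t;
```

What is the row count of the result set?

Base: id=7 (ups) at d 0.
Iteration 1: rows with parent_id in {7} -> theta (id 10, d 1).
Iteration 2: d < 1 fails for all current rows; recursion stops.
Total rows emitted: 2.

2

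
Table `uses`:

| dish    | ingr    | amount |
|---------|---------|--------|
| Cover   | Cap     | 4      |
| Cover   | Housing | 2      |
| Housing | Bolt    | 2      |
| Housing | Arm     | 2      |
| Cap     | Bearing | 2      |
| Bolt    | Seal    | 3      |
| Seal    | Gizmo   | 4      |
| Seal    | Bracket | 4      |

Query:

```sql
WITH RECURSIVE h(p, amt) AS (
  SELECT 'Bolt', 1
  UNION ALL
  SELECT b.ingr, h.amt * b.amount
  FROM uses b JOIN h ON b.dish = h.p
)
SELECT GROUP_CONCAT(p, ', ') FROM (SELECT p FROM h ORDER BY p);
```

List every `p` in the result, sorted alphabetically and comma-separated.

Bolt, Bracket, Gizmo, Seal

Base: (Bolt, amt=1).
Iteration 1: components of {Bolt} -> Seal = 1*3 = 3.
Iteration 2: components of {Seal} -> Bracket = 3*4 = 12, Gizmo = 3*4 = 12.
Iteration 3: no further components; recursion stops.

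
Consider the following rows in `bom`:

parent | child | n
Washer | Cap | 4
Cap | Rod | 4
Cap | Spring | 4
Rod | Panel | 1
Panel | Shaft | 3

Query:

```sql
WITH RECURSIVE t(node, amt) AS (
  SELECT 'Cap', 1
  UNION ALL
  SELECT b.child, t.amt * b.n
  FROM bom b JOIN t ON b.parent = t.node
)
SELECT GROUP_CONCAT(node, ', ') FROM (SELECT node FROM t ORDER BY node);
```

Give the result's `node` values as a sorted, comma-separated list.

Base: (Cap, amt=1).
Iteration 1: components of {Cap} -> Rod = 1*4 = 4, Spring = 1*4 = 4.
Iteration 2: components of {Rod,Spring} -> Panel = 4*1 = 4.
Iteration 3: components of {Panel} -> Shaft = 4*3 = 12.
Iteration 4: no further components; recursion stops.

Cap, Panel, Rod, Shaft, Spring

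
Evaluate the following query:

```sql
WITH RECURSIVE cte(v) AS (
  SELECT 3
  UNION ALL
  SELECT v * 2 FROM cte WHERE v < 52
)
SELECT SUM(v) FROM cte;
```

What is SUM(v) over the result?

189

Base: v=3.
Iteration 1: 3 < 52 holds -> v = 3 * 2 = 6.
Iteration 2: 6 < 52 holds -> v = 6 * 2 = 12.
Iteration 3: 12 < 52 holds -> v = 12 * 2 = 24.
Iteration 4: 24 < 52 holds -> v = 24 * 2 = 48.
Iteration 5: 48 < 52 holds -> v = 48 * 2 = 96.
Iteration 6: 96 < 52 fails; recursion stops.
SUM(v) = 3 + 6 + 12 + 24 + 48 + 96 = 189.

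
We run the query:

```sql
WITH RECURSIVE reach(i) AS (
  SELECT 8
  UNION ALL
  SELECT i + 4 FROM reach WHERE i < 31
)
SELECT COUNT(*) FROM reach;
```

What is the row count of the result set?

7

Base: i=8.
Iteration 1: 8 < 31 holds -> i = 8 + 4 = 12.
Iteration 2: 12 < 31 holds -> i = 12 + 4 = 16.
Iteration 3: 16 < 31 holds -> i = 16 + 4 = 20.
Iteration 4: 20 < 31 holds -> i = 20 + 4 = 24.
Iteration 5: 24 < 31 holds -> i = 24 + 4 = 28.
Iteration 6: 28 < 31 holds -> i = 28 + 4 = 32.
Iteration 7: 32 < 31 fails; recursion stops.
Total rows emitted: 7.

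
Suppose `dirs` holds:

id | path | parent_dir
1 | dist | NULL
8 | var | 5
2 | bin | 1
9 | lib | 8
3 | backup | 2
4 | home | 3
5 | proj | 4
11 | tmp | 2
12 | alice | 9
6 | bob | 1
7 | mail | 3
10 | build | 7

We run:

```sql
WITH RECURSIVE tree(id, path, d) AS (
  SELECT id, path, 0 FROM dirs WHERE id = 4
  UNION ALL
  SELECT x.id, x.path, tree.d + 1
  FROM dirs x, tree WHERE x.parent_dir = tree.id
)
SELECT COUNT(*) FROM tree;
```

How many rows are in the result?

Base: id=4 (home) at d 0.
Iteration 1: rows with parent_dir in {4} -> proj (id 5, d 1).
Iteration 2: rows with parent_dir in {5} -> var (id 8, d 2).
Iteration 3: rows with parent_dir in {8} -> lib (id 9, d 3).
Iteration 4: rows with parent_dir in {9} -> alice (id 12, d 4).
Iteration 5: no rows with parent_dir in {12}; recursion stops.
Total rows emitted: 5.

5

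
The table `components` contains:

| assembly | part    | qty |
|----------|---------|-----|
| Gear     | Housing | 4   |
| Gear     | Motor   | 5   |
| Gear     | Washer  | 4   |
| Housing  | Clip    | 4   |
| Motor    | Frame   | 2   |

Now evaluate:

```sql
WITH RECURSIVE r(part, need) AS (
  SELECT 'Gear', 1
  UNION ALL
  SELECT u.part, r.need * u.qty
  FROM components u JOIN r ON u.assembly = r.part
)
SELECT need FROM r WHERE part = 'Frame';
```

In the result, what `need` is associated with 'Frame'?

10

Base: (Gear, need=1).
Iteration 1: components of {Gear} -> Housing = 1*4 = 4, Motor = 1*5 = 5, Washer = 1*4 = 4.
Iteration 2: components of {Housing,Motor,Washer} -> Clip = 4*4 = 16, Frame = 5*2 = 10.
Iteration 3: no further components; recursion stops.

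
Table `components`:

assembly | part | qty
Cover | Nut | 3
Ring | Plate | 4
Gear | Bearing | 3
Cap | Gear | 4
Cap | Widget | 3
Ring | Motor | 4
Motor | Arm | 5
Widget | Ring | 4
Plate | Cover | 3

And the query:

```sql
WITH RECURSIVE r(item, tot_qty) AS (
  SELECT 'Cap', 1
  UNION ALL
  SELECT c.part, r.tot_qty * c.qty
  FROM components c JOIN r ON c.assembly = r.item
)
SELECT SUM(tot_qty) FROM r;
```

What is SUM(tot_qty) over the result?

Base: (Cap, tot_qty=1).
Iteration 1: components of {Cap} -> Gear = 1*4 = 4, Widget = 1*3 = 3.
Iteration 2: components of {Gear,Widget} -> Bearing = 4*3 = 12, Ring = 3*4 = 12.
Iteration 3: components of {Bearing,Ring} -> Motor = 12*4 = 48, Plate = 12*4 = 48.
Iteration 4: components of {Motor,Plate} -> Arm = 48*5 = 240, Cover = 48*3 = 144.
Iteration 5: components of {Arm,Cover} -> Nut = 144*3 = 432.
Iteration 6: no further components; recursion stops.
SUM(tot_qty) = 1 + 3 + 4 + 12 + 12 + 48 + 48 + 144 + 240 + 432 = 944.

944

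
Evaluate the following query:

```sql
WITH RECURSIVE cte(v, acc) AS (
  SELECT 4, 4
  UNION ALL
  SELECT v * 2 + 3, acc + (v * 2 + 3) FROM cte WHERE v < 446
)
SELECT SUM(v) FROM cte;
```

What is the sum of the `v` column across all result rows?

1761

Base: v=4, acc=4.
Iteration 1: 4 < 446 holds -> v = 4 * 2 + 3 = 11, acc = 4 + 11 = 15.
Iteration 2: 11 < 446 holds -> v = 11 * 2 + 3 = 25, acc = 15 + 25 = 40.
Iteration 3: 25 < 446 holds -> v = 25 * 2 + 3 = 53, acc = 40 + 53 = 93.
Iteration 4: 53 < 446 holds -> v = 53 * 2 + 3 = 109, acc = 93 + 109 = 202.
Iteration 5: 109 < 446 holds -> v = 109 * 2 + 3 = 221, acc = 202 + 221 = 423.
Iteration 6: 221 < 446 holds -> v = 221 * 2 + 3 = 445, acc = 423 + 445 = 868.
Iteration 7: 445 < 446 holds -> v = 445 * 2 + 3 = 893, acc = 868 + 893 = 1761.
Iteration 8: 893 < 446 fails; recursion stops.
SUM(v) = 4 + 11 + 25 + 53 + 109 + 221 + 445 + 893 = 1761.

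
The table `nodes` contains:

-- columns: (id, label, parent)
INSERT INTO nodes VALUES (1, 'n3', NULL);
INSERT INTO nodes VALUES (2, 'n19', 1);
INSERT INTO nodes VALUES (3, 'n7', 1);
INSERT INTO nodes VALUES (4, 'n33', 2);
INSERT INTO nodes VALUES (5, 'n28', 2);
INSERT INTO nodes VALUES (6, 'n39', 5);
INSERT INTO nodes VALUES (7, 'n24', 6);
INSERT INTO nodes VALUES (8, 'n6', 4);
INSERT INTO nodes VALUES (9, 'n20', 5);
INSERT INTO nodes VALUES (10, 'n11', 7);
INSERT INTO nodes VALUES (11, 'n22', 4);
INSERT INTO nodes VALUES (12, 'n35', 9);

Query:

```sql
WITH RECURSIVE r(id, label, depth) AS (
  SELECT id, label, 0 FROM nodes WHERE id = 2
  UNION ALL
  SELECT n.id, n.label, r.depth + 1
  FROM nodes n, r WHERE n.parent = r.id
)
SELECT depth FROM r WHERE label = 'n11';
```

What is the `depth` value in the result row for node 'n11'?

4

Base: id=2 (n19) at depth 0.
Iteration 1: rows with parent in {2} -> n33 (id 4, depth 1), n28 (id 5, depth 1).
Iteration 2: rows with parent in {4,5} -> n39 (id 6, depth 2), n6 (id 8, depth 2), n20 (id 9, depth 2), n22 (id 11, depth 2).
Iteration 3: rows with parent in {6,8,9,11} -> n24 (id 7, depth 3), n35 (id 12, depth 3).
Iteration 4: rows with parent in {7,12} -> n11 (id 10, depth 4).
Iteration 5: no rows with parent in {10}; recursion stops.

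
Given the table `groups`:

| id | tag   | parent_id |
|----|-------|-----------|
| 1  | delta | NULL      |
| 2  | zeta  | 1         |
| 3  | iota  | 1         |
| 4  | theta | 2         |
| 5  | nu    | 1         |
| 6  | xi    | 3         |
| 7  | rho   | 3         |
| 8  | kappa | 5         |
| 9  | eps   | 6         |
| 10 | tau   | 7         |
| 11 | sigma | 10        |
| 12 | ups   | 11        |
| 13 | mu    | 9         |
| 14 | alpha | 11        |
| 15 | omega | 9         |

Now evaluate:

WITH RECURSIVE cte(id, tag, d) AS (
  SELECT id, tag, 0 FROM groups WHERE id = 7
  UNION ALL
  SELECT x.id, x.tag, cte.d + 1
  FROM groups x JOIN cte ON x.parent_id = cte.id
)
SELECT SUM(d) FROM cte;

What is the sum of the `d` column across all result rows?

9

Base: id=7 (rho) at d 0.
Iteration 1: rows with parent_id in {7} -> tau (id 10, d 1).
Iteration 2: rows with parent_id in {10} -> sigma (id 11, d 2).
Iteration 3: rows with parent_id in {11} -> ups (id 12, d 3), alpha (id 14, d 3).
Iteration 4: no rows with parent_id in {12,14}; recursion stops.
SUM(d) = 0 + 1 + 2 + 3 + 3 = 9.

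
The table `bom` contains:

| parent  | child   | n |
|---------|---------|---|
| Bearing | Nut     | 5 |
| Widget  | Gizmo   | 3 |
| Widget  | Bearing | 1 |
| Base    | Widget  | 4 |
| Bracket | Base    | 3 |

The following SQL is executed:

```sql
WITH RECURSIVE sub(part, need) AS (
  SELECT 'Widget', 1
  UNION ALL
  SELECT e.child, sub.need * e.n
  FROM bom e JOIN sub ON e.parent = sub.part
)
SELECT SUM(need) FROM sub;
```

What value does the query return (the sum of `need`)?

Base: (Widget, need=1).
Iteration 1: components of {Widget} -> Bearing = 1*1 = 1, Gizmo = 1*3 = 3.
Iteration 2: components of {Bearing,Gizmo} -> Nut = 1*5 = 5.
Iteration 3: no further components; recursion stops.
SUM(need) = 1 + 1 + 3 + 5 = 10.

10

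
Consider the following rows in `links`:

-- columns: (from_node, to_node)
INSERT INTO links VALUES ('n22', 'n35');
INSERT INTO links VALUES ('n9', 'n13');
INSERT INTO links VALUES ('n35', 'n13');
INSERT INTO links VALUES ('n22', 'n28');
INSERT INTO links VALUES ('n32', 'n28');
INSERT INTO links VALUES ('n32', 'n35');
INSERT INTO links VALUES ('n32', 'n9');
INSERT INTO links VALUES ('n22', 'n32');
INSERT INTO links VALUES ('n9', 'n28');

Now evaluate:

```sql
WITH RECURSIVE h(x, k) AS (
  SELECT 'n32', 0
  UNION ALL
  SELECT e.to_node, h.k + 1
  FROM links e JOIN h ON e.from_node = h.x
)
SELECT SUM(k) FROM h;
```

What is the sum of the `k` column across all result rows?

9

Base: (n32, k=0).
Iteration 1: edges from {n32} -> (n28, k=1), (n35, k=1), (n9, k=1).
Iteration 2: edges from {n28,n35,n9} -> (n13, k=2) x2, (n28, k=2). [UNION ALL keeps all 3 new rows, including repeats]
Iteration 3: no outgoing edges from {n13,n28}; recursion stops.
SUM(k) = 0 + 1 + 1 + 1 + 2 + 2 + 2 = 9.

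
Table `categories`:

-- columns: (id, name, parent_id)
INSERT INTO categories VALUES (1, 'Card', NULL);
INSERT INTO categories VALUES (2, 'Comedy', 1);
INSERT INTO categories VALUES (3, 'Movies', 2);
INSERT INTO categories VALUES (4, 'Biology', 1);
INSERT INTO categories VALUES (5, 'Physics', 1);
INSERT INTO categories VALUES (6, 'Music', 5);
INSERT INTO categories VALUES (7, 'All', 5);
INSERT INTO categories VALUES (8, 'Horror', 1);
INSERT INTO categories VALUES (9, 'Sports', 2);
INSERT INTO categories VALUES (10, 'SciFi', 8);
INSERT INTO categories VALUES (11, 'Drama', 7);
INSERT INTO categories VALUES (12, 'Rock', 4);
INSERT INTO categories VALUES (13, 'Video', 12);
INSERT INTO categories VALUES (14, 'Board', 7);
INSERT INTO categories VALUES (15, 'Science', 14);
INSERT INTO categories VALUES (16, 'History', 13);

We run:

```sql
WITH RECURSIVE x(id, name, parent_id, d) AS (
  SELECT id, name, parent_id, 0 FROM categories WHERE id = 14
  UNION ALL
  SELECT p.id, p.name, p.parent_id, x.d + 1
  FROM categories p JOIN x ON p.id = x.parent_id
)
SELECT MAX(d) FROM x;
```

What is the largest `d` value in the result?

3

Base: id=14 (Board), parent_id=7, d 0.
Iteration 1: join on id=7 -> All (id 7, parent_id=5, d 1).
Iteration 2: join on id=5 -> Physics (id 5, parent_id=1, d 2).
Iteration 3: join on id=1 -> Card (id 1, parent_id=NULL, d 3).
Iteration 4: parent_id is NULL; no match; recursion stops.
d values: 0, 1, 2, 3; the maximum is 3.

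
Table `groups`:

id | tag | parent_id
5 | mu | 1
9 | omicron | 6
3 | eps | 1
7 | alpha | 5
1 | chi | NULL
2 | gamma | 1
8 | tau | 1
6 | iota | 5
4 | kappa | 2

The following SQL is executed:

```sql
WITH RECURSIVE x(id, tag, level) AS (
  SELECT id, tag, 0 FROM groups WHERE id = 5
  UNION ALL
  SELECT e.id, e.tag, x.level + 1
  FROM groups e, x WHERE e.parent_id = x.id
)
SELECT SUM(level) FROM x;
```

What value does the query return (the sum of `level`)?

4

Base: id=5 (mu) at level 0.
Iteration 1: rows with parent_id in {5} -> iota (id 6, level 1), alpha (id 7, level 1).
Iteration 2: rows with parent_id in {6,7} -> omicron (id 9, level 2).
Iteration 3: no rows with parent_id in {9}; recursion stops.
SUM(level) = 0 + 1 + 1 + 2 = 4.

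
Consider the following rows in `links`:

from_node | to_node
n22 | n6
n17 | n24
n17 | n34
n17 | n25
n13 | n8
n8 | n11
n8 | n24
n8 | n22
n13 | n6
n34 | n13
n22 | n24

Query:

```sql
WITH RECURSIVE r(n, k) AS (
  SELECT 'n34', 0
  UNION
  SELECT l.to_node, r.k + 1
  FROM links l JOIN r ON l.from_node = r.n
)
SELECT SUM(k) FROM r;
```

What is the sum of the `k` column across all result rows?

Base: (n34, k=0).
Iteration 1: edges from {n34} -> (n13, k=1).
Iteration 2: edges from {n13} -> (n6, k=2), (n8, k=2).
Iteration 3: edges from {n6,n8} -> (n11, k=3), (n22, k=3), (n24, k=3).
Iteration 4: edges from {n11,n22,n24} -> (n24, k=4), (n6, k=4).
Iteration 5: no outgoing edges from {n24,n6}; recursion stops.
SUM(k) = 0 + 1 + 2 + 2 + 3 + 3 + 3 + 4 + 4 = 22.

22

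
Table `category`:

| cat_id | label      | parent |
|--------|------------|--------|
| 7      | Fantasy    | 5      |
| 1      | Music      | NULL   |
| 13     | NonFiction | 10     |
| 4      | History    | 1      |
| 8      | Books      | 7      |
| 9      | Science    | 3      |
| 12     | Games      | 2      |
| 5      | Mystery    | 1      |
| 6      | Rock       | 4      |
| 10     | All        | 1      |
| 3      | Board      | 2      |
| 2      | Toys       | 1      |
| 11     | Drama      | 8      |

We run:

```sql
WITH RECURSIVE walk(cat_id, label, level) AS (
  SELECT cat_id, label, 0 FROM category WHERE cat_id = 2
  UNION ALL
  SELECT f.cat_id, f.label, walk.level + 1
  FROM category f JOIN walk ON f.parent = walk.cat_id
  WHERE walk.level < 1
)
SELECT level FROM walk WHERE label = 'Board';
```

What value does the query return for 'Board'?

1

Base: cat_id=2 (Toys) at level 0.
Iteration 1: rows with parent in {2} -> Board (id 3, level 1), Games (id 12, level 1).
Iteration 2: level < 1 fails for all current rows; recursion stops.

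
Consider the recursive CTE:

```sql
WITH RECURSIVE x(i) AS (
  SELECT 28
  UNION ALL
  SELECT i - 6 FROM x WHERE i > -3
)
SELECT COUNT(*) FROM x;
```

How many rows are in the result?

Base: i=28.
Iteration 1: 28 > -3 holds -> i = 28 - 6 = 22.
Iteration 2: 22 > -3 holds -> i = 22 - 6 = 16.
Iteration 3: 16 > -3 holds -> i = 16 - 6 = 10.
Iteration 4: 10 > -3 holds -> i = 10 - 6 = 4.
Iteration 5: 4 > -3 holds -> i = 4 - 6 = -2.
Iteration 6: -2 > -3 holds -> i = -2 - 6 = -8.
Iteration 7: -8 > -3 fails; recursion stops.
Total rows emitted: 7.

7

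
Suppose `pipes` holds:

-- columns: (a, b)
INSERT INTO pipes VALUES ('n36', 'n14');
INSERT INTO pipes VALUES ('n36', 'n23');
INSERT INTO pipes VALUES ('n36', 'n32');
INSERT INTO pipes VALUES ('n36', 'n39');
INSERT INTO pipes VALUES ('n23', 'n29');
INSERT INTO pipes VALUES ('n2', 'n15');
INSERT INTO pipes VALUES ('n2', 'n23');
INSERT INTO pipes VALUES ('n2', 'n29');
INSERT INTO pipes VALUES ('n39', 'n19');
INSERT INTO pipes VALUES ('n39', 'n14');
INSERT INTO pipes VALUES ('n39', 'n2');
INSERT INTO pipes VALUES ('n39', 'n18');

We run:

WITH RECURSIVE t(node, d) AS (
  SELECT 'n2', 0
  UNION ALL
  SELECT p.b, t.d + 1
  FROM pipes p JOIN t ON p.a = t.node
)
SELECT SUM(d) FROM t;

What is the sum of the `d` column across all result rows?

5

Base: (n2, d=0).
Iteration 1: edges from {n2} -> (n15, d=1), (n23, d=1), (n29, d=1).
Iteration 2: edges from {n15,n23,n29} -> (n29, d=2).
Iteration 3: no outgoing edges from {n29}; recursion stops.
SUM(d) = 0 + 1 + 1 + 1 + 2 = 5.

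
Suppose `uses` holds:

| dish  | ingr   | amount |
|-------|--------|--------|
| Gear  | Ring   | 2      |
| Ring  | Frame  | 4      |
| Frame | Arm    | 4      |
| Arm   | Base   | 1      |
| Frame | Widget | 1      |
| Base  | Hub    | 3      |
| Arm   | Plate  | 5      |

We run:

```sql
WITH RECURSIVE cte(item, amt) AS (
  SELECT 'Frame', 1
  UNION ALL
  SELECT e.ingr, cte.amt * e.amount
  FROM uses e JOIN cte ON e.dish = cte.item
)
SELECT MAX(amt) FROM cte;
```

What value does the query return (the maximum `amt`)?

Base: (Frame, amt=1).
Iteration 1: components of {Frame} -> Arm = 1*4 = 4, Widget = 1*1 = 1.
Iteration 2: components of {Arm,Widget} -> Base = 4*1 = 4, Plate = 4*5 = 20.
Iteration 3: components of {Base,Plate} -> Hub = 4*3 = 12.
Iteration 4: no further components; recursion stops.
amt values: 1, 4, 1, 4, 20, 12; the maximum is 20.

20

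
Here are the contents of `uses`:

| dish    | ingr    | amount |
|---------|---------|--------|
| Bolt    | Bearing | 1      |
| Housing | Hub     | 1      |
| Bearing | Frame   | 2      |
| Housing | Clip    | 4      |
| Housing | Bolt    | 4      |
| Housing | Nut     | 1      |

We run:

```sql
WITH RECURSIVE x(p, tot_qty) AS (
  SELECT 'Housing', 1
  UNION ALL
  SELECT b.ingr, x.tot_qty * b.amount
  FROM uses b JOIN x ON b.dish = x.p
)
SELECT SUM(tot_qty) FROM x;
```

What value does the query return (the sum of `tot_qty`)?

23

Base: (Housing, tot_qty=1).
Iteration 1: components of {Housing} -> Bolt = 1*4 = 4, Clip = 1*4 = 4, Hub = 1*1 = 1, Nut = 1*1 = 1.
Iteration 2: components of {Bolt,Clip,Hub,Nut} -> Bearing = 4*1 = 4.
Iteration 3: components of {Bearing} -> Frame = 4*2 = 8.
Iteration 4: no further components; recursion stops.
SUM(tot_qty) = 1 + 4 + 1 + 1 + 4 + 4 + 8 = 23.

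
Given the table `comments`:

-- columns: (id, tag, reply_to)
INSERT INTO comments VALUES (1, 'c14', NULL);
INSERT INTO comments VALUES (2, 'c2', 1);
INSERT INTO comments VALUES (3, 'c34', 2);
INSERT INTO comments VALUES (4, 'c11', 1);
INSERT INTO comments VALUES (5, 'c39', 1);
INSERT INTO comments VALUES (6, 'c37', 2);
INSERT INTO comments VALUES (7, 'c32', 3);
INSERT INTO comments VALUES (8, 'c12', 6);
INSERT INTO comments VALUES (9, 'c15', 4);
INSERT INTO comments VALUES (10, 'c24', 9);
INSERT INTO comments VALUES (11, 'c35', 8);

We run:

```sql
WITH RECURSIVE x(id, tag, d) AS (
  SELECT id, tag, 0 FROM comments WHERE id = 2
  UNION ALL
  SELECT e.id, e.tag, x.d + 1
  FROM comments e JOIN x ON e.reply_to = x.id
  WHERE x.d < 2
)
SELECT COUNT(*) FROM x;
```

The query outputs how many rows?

5

Base: id=2 (c2) at d 0.
Iteration 1: rows with reply_to in {2} -> c34 (id 3, d 1), c37 (id 6, d 1).
Iteration 2: rows with reply_to in {3,6} -> c32 (id 7, d 2), c12 (id 8, d 2).
Iteration 3: d < 2 fails for all current rows; recursion stops.
Total rows emitted: 5.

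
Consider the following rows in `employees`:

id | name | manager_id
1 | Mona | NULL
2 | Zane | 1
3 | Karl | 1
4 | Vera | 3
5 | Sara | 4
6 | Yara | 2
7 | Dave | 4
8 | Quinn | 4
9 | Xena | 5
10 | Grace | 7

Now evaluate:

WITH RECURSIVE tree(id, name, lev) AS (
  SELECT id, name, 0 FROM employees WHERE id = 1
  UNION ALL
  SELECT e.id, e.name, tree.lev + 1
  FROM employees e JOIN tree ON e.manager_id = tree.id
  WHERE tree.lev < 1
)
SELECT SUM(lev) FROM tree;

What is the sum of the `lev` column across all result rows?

Base: id=1 (Mona) at lev 0.
Iteration 1: rows with manager_id in {1} -> Zane (id 2, lev 1), Karl (id 3, lev 1).
Iteration 2: lev < 1 fails for all current rows; recursion stops.
SUM(lev) = 0 + 1 + 1 = 2.

2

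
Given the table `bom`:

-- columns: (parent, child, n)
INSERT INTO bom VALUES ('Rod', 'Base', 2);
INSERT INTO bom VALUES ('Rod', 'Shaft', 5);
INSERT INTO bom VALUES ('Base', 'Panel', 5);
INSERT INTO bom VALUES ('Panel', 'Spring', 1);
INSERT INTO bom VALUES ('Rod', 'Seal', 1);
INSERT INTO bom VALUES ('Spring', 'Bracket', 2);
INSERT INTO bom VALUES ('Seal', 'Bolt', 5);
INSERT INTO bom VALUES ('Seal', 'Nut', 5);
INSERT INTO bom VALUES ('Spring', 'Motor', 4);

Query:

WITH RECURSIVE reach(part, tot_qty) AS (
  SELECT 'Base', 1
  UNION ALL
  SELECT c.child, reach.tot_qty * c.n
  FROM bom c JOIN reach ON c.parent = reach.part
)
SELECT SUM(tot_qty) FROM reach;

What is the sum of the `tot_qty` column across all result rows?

Base: (Base, tot_qty=1).
Iteration 1: components of {Base} -> Panel = 1*5 = 5.
Iteration 2: components of {Panel} -> Spring = 5*1 = 5.
Iteration 3: components of {Spring} -> Bracket = 5*2 = 10, Motor = 5*4 = 20.
Iteration 4: no further components; recursion stops.
SUM(tot_qty) = 1 + 5 + 5 + 10 + 20 = 41.

41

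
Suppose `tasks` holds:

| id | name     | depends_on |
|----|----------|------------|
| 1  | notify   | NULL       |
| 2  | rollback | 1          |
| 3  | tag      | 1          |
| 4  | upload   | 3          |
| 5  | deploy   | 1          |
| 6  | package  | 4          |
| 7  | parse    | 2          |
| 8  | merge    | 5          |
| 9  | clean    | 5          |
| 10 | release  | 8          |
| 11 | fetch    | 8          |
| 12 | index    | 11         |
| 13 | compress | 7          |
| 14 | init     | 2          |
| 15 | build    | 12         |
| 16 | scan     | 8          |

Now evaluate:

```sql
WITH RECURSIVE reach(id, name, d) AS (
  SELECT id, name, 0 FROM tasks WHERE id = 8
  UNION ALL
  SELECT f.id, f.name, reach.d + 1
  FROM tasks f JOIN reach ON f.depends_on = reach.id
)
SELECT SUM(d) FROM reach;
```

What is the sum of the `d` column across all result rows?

8

Base: id=8 (merge) at d 0.
Iteration 1: rows with depends_on in {8} -> release (id 10, d 1), fetch (id 11, d 1), scan (id 16, d 1).
Iteration 2: rows with depends_on in {10,11,16} -> index (id 12, d 2).
Iteration 3: rows with depends_on in {12} -> build (id 15, d 3).
Iteration 4: no rows with depends_on in {15}; recursion stops.
SUM(d) = 0 + 1 + 1 + 1 + 2 + 3 = 8.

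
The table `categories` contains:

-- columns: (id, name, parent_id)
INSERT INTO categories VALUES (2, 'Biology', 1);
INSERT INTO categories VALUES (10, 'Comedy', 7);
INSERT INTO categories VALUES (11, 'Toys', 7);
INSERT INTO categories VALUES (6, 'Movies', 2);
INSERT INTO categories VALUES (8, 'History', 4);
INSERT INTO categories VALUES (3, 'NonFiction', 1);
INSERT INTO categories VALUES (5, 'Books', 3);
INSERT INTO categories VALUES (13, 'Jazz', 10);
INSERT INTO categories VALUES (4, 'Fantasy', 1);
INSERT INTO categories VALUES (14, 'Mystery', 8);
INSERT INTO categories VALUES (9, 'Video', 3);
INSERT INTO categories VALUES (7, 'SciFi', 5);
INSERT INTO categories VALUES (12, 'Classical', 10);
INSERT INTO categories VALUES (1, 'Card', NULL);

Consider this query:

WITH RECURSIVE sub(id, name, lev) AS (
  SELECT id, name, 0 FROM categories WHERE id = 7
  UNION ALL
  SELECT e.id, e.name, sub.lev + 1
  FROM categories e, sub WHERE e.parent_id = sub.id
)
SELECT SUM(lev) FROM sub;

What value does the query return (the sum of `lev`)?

6

Base: id=7 (SciFi) at lev 0.
Iteration 1: rows with parent_id in {7} -> Comedy (id 10, lev 1), Toys (id 11, lev 1).
Iteration 2: rows with parent_id in {10,11} -> Classical (id 12, lev 2), Jazz (id 13, lev 2).
Iteration 3: no rows with parent_id in {12,13}; recursion stops.
SUM(lev) = 0 + 1 + 1 + 2 + 2 = 6.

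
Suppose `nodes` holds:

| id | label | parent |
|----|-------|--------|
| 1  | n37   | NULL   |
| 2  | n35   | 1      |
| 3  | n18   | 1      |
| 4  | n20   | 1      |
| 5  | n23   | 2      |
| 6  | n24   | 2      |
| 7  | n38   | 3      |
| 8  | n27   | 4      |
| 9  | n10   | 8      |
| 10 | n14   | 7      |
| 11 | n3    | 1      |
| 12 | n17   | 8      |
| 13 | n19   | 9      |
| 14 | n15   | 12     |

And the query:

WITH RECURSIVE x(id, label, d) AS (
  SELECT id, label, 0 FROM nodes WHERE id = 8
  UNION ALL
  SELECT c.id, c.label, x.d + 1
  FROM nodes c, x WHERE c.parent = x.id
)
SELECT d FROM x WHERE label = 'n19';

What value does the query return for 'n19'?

Base: id=8 (n27) at d 0.
Iteration 1: rows with parent in {8} -> n10 (id 9, d 1), n17 (id 12, d 1).
Iteration 2: rows with parent in {9,12} -> n19 (id 13, d 2), n15 (id 14, d 2).
Iteration 3: no rows with parent in {13,14}; recursion stops.

2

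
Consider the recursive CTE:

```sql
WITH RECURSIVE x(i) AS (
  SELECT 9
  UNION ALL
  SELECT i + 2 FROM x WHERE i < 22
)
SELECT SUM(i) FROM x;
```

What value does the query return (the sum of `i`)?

Base: i=9.
Iteration 1: 9 < 22 holds -> i = 9 + 2 = 11.
Iteration 2: 11 < 22 holds -> i = 11 + 2 = 13.
Iteration 3: 13 < 22 holds -> i = 13 + 2 = 15.
Iteration 4: 15 < 22 holds -> i = 15 + 2 = 17.
Iteration 5: 17 < 22 holds -> i = 17 + 2 = 19.
Iteration 6: 19 < 22 holds -> i = 19 + 2 = 21.
Iteration 7: 21 < 22 holds -> i = 21 + 2 = 23.
Iteration 8: 23 < 22 fails; recursion stops.
SUM(i) = 9 + 11 + 13 + 15 + 17 + 19 + 21 + 23 = 128.

128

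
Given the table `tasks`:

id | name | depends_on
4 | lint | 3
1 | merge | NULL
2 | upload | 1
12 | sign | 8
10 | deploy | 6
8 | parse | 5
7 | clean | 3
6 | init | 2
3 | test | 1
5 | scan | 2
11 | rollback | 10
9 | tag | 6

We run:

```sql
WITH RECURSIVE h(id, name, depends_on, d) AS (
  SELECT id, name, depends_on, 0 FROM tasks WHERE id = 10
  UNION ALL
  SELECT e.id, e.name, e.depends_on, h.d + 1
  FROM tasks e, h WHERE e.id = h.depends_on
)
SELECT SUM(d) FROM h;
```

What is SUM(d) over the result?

6

Base: id=10 (deploy), depends_on=6, d 0.
Iteration 1: join on id=6 -> init (id 6, depends_on=2, d 1).
Iteration 2: join on id=2 -> upload (id 2, depends_on=1, d 2).
Iteration 3: join on id=1 -> merge (id 1, depends_on=NULL, d 3).
Iteration 4: depends_on is NULL; no match; recursion stops.
SUM(d) = 0 + 1 + 2 + 3 = 6.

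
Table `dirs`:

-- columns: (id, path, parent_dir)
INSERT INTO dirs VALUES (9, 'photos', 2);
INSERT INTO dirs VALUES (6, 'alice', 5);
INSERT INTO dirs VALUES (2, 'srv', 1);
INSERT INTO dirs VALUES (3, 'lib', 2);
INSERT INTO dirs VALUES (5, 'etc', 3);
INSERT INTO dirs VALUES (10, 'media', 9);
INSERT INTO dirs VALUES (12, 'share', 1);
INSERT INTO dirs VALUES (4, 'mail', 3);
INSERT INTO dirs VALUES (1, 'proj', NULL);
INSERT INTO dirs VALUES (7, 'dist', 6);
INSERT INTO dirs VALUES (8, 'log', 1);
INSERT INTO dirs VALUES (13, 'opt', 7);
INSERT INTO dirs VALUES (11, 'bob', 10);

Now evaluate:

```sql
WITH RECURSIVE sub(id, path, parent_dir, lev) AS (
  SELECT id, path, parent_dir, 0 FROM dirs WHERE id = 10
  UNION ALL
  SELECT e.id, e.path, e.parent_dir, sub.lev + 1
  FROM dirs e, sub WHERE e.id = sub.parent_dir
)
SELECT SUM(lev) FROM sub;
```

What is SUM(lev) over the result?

Base: id=10 (media), parent_dir=9, lev 0.
Iteration 1: join on id=9 -> photos (id 9, parent_dir=2, lev 1).
Iteration 2: join on id=2 -> srv (id 2, parent_dir=1, lev 2).
Iteration 3: join on id=1 -> proj (id 1, parent_dir=NULL, lev 3).
Iteration 4: parent_dir is NULL; no match; recursion stops.
SUM(lev) = 0 + 1 + 2 + 3 = 6.

6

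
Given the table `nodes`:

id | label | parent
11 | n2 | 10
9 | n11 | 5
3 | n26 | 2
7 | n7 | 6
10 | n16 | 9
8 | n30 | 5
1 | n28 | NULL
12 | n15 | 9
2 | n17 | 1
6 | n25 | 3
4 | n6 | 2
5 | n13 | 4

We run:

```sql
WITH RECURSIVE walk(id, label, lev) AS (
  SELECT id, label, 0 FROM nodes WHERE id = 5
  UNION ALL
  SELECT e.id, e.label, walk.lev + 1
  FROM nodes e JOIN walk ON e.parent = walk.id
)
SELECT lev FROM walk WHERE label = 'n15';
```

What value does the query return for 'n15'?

2

Base: id=5 (n13) at lev 0.
Iteration 1: rows with parent in {5} -> n30 (id 8, lev 1), n11 (id 9, lev 1).
Iteration 2: rows with parent in {8,9} -> n16 (id 10, lev 2), n15 (id 12, lev 2).
Iteration 3: rows with parent in {10,12} -> n2 (id 11, lev 3).
Iteration 4: no rows with parent in {11}; recursion stops.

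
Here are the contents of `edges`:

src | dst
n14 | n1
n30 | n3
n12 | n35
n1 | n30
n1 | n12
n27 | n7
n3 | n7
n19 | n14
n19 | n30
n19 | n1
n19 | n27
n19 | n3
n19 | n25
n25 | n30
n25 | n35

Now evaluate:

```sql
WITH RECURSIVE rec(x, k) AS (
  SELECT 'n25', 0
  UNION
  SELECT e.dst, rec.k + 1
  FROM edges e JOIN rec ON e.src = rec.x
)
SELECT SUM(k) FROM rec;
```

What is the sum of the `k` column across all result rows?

Base: (n25, k=0).
Iteration 1: edges from {n25} -> (n30, k=1), (n35, k=1).
Iteration 2: edges from {n30,n35} -> (n3, k=2).
Iteration 3: edges from {n3} -> (n7, k=3).
Iteration 4: no outgoing edges from {n7}; recursion stops.
SUM(k) = 0 + 1 + 1 + 2 + 3 = 7.

7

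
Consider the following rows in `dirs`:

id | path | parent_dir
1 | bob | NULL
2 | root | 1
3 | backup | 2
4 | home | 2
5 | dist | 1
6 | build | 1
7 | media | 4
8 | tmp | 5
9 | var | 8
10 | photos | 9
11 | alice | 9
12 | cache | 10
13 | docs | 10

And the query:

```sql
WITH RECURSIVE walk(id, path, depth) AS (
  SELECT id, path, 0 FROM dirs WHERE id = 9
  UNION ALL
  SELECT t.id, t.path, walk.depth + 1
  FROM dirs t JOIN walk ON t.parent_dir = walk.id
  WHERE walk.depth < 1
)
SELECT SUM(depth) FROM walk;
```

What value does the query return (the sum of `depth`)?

2

Base: id=9 (var) at depth 0.
Iteration 1: rows with parent_dir in {9} -> photos (id 10, depth 1), alice (id 11, depth 1).
Iteration 2: depth < 1 fails for all current rows; recursion stops.
SUM(depth) = 0 + 1 + 1 = 2.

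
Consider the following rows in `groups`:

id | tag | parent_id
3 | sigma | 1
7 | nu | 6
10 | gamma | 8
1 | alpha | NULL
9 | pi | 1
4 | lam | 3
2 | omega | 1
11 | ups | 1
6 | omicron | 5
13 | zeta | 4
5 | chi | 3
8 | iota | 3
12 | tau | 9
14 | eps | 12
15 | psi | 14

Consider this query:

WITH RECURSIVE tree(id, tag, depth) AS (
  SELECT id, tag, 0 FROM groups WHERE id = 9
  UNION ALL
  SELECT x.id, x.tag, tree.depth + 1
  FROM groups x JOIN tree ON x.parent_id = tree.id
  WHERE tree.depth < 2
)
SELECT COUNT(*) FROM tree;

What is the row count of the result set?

3

Base: id=9 (pi) at depth 0.
Iteration 1: rows with parent_id in {9} -> tau (id 12, depth 1).
Iteration 2: rows with parent_id in {12} -> eps (id 14, depth 2).
Iteration 3: depth < 2 fails for all current rows; recursion stops.
Total rows emitted: 3.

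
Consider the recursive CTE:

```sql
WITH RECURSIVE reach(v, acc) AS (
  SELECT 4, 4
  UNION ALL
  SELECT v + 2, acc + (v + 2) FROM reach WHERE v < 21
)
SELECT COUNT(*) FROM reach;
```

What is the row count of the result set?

10

Base: v=4, acc=4.
Iteration 1: 4 < 21 holds -> v = 4 + 2 = 6, acc = 4 + 6 = 10.
Iteration 2: 6 < 21 holds -> v = 6 + 2 = 8, acc = 10 + 8 = 18.
Iteration 3: 8 < 21 holds -> v = 8 + 2 = 10, acc = 18 + 10 = 28.
Iteration 4: 10 < 21 holds -> v = 10 + 2 = 12, acc = 28 + 12 = 40.
Iteration 5: 12 < 21 holds -> v = 12 + 2 = 14, acc = 40 + 14 = 54.
Iteration 6: 14 < 21 holds -> v = 14 + 2 = 16, acc = 54 + 16 = 70.
Iteration 7: 16 < 21 holds -> v = 16 + 2 = 18, acc = 70 + 18 = 88.
Iteration 8: 18 < 21 holds -> v = 18 + 2 = 20, acc = 88 + 20 = 108.
Iteration 9: 20 < 21 holds -> v = 20 + 2 = 22, acc = 108 + 22 = 130.
Iteration 10: 22 < 21 fails; recursion stops.
Total rows emitted: 10.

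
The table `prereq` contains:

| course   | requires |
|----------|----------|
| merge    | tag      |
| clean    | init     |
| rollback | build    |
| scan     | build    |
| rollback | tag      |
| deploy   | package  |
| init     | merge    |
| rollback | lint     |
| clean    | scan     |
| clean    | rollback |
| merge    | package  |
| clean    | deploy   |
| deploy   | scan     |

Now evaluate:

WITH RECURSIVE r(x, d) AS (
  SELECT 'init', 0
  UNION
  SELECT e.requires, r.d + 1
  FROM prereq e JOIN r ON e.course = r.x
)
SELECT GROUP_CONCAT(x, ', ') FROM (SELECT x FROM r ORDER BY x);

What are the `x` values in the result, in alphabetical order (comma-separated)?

init, merge, package, tag

Base: (init, d=0).
Iteration 1: edges from {init} -> (merge, d=1).
Iteration 2: edges from {merge} -> (package, d=2), (tag, d=2).
Iteration 3: no outgoing edges from {package,tag}; recursion stops.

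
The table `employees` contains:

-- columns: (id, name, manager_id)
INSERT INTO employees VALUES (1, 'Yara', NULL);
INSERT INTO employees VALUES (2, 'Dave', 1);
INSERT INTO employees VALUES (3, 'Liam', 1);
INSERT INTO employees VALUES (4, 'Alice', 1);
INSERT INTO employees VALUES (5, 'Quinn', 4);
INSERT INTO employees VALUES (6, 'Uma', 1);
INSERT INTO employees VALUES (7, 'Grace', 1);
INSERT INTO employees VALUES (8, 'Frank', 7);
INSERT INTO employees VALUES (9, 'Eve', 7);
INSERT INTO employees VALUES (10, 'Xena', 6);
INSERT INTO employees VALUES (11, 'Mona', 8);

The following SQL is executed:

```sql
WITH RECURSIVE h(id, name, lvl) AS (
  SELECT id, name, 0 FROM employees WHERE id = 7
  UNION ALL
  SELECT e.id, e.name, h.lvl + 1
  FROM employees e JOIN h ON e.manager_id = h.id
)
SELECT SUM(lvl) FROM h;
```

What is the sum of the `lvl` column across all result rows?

4

Base: id=7 (Grace) at lvl 0.
Iteration 1: rows with manager_id in {7} -> Frank (id 8, lvl 1), Eve (id 9, lvl 1).
Iteration 2: rows with manager_id in {8,9} -> Mona (id 11, lvl 2).
Iteration 3: no rows with manager_id in {11}; recursion stops.
SUM(lvl) = 0 + 1 + 1 + 2 = 4.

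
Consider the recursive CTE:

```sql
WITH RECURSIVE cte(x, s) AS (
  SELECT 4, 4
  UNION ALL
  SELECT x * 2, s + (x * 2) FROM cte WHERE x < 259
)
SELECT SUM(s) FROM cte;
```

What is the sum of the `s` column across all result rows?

Base: x=4, s=4.
Iteration 1: 4 < 259 holds -> x = 4 * 2 = 8, s = 4 + 8 = 12.
Iteration 2: 8 < 259 holds -> x = 8 * 2 = 16, s = 12 + 16 = 28.
Iteration 3: 16 < 259 holds -> x = 16 * 2 = 32, s = 28 + 32 = 60.
Iteration 4: 32 < 259 holds -> x = 32 * 2 = 64, s = 60 + 64 = 124.
Iteration 5: 64 < 259 holds -> x = 64 * 2 = 128, s = 124 + 128 = 252.
Iteration 6: 128 < 259 holds -> x = 128 * 2 = 256, s = 252 + 256 = 508.
Iteration 7: 256 < 259 holds -> x = 256 * 2 = 512, s = 508 + 512 = 1020.
Iteration 8: 512 < 259 fails; recursion stops.
SUM(s) = 4 + 12 + 28 + 60 + 124 + 252 + 508 + 1020 = 2008.

2008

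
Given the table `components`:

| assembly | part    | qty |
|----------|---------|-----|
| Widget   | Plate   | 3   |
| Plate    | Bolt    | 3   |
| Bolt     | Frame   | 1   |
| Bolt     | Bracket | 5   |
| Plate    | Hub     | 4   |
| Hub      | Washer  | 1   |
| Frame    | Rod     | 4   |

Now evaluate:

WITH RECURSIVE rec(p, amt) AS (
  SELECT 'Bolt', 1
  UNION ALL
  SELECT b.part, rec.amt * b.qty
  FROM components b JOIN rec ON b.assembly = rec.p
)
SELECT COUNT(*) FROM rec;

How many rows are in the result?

Base: (Bolt, amt=1).
Iteration 1: components of {Bolt} -> Bracket = 1*5 = 5, Frame = 1*1 = 1.
Iteration 2: components of {Bracket,Frame} -> Rod = 1*4 = 4.
Iteration 3: no further components; recursion stops.
Total rows emitted: 4.

4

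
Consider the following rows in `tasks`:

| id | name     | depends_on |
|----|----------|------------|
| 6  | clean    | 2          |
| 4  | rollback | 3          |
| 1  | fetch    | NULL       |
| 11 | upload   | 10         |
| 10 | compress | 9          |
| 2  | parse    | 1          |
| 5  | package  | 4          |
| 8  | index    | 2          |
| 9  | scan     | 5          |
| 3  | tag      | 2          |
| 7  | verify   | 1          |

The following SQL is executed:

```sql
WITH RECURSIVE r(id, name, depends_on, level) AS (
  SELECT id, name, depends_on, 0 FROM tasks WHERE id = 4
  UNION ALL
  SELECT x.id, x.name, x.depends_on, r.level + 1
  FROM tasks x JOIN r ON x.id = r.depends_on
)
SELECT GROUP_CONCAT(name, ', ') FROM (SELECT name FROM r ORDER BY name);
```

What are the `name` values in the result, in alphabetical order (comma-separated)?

Base: id=4 (rollback), depends_on=3, level 0.
Iteration 1: join on id=3 -> tag (id 3, depends_on=2, level 1).
Iteration 2: join on id=2 -> parse (id 2, depends_on=1, level 2).
Iteration 3: join on id=1 -> fetch (id 1, depends_on=NULL, level 3).
Iteration 4: depends_on is NULL; no match; recursion stops.

fetch, parse, rollback, tag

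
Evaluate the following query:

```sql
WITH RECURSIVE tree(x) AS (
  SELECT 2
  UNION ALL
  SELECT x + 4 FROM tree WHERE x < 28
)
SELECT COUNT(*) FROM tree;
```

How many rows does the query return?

Base: x=2.
Iteration 1: 2 < 28 holds -> x = 2 + 4 = 6.
Iteration 2: 6 < 28 holds -> x = 6 + 4 = 10.
Iteration 3: 10 < 28 holds -> x = 10 + 4 = 14.
Iteration 4: 14 < 28 holds -> x = 14 + 4 = 18.
Iteration 5: 18 < 28 holds -> x = 18 + 4 = 22.
Iteration 6: 22 < 28 holds -> x = 22 + 4 = 26.
Iteration 7: 26 < 28 holds -> x = 26 + 4 = 30.
Iteration 8: 30 < 28 fails; recursion stops.
Total rows emitted: 8.

8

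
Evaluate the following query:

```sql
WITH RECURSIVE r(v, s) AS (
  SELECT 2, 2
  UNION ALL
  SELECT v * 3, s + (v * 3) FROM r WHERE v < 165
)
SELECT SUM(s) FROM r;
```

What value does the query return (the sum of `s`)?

1086

Base: v=2, s=2.
Iteration 1: 2 < 165 holds -> v = 2 * 3 = 6, s = 2 + 6 = 8.
Iteration 2: 6 < 165 holds -> v = 6 * 3 = 18, s = 8 + 18 = 26.
Iteration 3: 18 < 165 holds -> v = 18 * 3 = 54, s = 26 + 54 = 80.
Iteration 4: 54 < 165 holds -> v = 54 * 3 = 162, s = 80 + 162 = 242.
Iteration 5: 162 < 165 holds -> v = 162 * 3 = 486, s = 242 + 486 = 728.
Iteration 6: 486 < 165 fails; recursion stops.
SUM(s) = 2 + 8 + 26 + 80 + 242 + 728 = 1086.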